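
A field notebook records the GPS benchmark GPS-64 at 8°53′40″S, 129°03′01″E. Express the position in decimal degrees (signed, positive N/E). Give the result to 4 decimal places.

lat: 8.8944° S → -8.8944°
lon: 129.0503° E → +129.0503°

-8.8944°, +129.0503°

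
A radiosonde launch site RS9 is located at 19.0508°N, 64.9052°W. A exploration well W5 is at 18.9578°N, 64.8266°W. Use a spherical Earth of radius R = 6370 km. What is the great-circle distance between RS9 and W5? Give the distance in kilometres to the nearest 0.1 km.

Δφ = -0.0930°,  Δλ = 0.0786°
a = sin²(Δφ/2) + cos φ₁ cos φ₂ sin²(Δλ/2) = 0.000001
c = 2·arcsin(√a) = 0.002078 rad = 0.1190°
d = R·c = 6370 × 0.002078 = 13.2 km

13.2 km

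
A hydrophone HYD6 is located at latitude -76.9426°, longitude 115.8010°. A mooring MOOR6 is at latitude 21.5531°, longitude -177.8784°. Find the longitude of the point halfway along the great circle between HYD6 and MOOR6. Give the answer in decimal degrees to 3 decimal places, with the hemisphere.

170.664°E

Bx = cos φ₂ cos Δλ = 0.373536,  By = cos φ₂ sin Δλ = 0.851772
φₘ = atan2(sin φ₁ + sin φ₂, √((cos φ₁ + Bx)² + By²)) = -30.22349°
λₘ = λ₁ + atan2(By, cos φ₁ + Bx) = 170.66372°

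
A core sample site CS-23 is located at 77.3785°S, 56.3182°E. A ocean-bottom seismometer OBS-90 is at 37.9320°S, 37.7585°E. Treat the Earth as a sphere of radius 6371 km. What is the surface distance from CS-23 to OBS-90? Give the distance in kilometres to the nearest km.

Δφ = 39.4465°,  Δλ = -18.5597°
a = sin²(Δφ/2) + cos φ₁ cos φ₂ sin²(Δλ/2) = 0.118373
c = 2·arcsin(√a) = 0.702460 rad = 40.2480°
d = R·c = 6371 × 0.702460 = 4475.4 km

4475 km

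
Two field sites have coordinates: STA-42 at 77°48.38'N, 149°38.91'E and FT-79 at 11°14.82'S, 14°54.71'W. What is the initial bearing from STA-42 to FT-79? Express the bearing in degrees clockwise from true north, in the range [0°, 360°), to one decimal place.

STA-42: φ = +77.80633°, λ = +149.64850°
FT-79: φ = -11.24700°, λ = -14.91183°
Δλ = -164.5603°
y = sin Δλ · cos φ₂ = -0.261111
x = cos φ₁ sin φ₂ − sin φ₁ cos φ₂ cos Δλ = 0.882875
θ = atan2(y, x) = -16.4756° → 343.5244° (mod 360°)

343.5°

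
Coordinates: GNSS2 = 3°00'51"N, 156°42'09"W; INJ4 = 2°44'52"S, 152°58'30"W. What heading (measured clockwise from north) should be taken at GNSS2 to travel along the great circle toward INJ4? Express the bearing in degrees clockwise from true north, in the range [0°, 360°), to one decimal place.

147.1°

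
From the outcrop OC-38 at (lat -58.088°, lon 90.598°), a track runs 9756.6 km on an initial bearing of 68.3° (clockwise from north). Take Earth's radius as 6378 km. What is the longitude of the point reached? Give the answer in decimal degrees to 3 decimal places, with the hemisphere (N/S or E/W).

160.739°E

δ = d/R = 9756.6/6378 = 1.529727 rad
φ₂ = arcsin(sin φ₁ cos δ + cos φ₁ sin δ cos θ)
   = arcsin(-0.84886·0.04106 + 0.52862·0.99916·0.36975) = 9.23227°
λ₂ = λ₁ + atan2(sin θ sin δ cos φ₁, cos δ − sin φ₁ sin φ₂) = 160.73921°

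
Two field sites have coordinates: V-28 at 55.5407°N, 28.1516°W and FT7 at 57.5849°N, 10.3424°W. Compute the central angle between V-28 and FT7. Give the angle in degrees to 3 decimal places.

9.993°

Δφ = 2.0442°,  Δλ = 17.8092°
a = sin²(Δφ/2) + cos φ₁ cos φ₂ sin²(Δλ/2) = 0.007585
c = 2·arcsin(√a) = 0.174409 rad = 9.9929°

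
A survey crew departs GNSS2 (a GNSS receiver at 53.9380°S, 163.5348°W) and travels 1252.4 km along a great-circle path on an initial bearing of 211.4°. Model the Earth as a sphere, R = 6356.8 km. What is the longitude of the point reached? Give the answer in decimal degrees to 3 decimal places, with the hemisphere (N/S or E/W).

176.522°W

δ = d/R = 1252.4/6356.8 = 0.197017 rad
φ₂ = arcsin(sin φ₁ cos δ + cos φ₁ sin δ cos θ)
   = arcsin(-0.80838·0.98065 + 0.58866·0.19575·-0.85355) = -63.01113°
λ₂ = λ₁ + atan2(sin θ sin δ cos φ₁, cos δ − sin φ₁ sin φ₂) = -176.52164°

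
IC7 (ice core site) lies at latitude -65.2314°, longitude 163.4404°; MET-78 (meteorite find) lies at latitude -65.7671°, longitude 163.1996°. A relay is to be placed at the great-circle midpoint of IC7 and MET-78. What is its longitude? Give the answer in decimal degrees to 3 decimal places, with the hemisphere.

Bx = cos φ₂ cos Δλ = 0.410443,  By = cos φ₂ sin Δλ = -0.001725
φₘ = atan2(sin φ₁ + sin φ₂, √((cos φ₁ + Bx)² + By²)) = -65.49930°
λₘ = λ₁ + atan2(By, cos φ₁ + Bx) = 163.32124°

163.321°E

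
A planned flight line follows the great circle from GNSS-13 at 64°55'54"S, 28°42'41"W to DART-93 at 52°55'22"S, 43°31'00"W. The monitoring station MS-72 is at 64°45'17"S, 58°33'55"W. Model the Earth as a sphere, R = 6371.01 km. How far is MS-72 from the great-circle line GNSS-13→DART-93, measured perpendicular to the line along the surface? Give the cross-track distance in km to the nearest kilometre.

GNSS-13: φ = -64.93167°, λ = -28.71139°
DART-93: φ = -52.92278°, λ = -43.51667°
MS-72: φ = -64.75472°, λ = -58.56528°
δ₁₃ = central angle GNSS-13→MS-72 = 0.219460 rad  (haversine)
θ₁₃ = bearing GNSS-13→MS-72 = 257.215°,  θ₁₂ = bearing GNSS-13→DART-93 = 320.954°
dₓₜ = R·arcsin(sin δ₁₃ · sin(θ₁₃ − θ₁₂)) = 6371.01·arcsin(0.21770·sin(-63.739°)) = -1251.869 km
|dₓₜ| = 1251.869 km

1252 km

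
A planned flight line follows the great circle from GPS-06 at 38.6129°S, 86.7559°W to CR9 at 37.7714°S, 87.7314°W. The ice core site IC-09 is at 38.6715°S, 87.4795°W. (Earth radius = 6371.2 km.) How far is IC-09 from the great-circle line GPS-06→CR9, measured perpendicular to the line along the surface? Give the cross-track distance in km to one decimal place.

δ₁₃ = central angle GPS-06→IC-09 = 0.009917 rad  (haversine)
θ₁₃ = bearing GPS-06→IC-09 = 263.855°,  θ₁₂ = bearing GPS-06→CR9 = 317.361°
dₓₜ = R·arcsin(sin δ₁₃ · sin(θ₁₃ − θ₁₂)) = 6371.2·arcsin(0.00992·sin(-53.506°)) = -50.794 km
|dₓₜ| = 50.794 km

50.8 km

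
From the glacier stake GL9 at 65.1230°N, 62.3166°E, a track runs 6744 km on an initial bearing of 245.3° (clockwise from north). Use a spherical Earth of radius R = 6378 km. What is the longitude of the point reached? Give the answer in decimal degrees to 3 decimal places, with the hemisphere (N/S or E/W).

δ = d/R = 6744/6378 = 1.057385 rad
φ₂ = arcsin(sin φ₁ cos δ + cos φ₁ sin δ cos θ)
   = arcsin(0.90721·0.49115 + 0.42067·0.87107·-0.41787) = 17.00515°
λ₂ = λ₁ + atan2(sin θ sin δ cos φ₁, cos δ − sin φ₁ sin φ₂) = 6.46770°

6.468°E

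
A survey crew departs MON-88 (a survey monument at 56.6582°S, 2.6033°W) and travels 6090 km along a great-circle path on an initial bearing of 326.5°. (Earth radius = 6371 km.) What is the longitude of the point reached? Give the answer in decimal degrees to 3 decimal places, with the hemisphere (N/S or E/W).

δ = d/R = 6090/6371 = 0.955894 rad
φ₂ = arcsin(sin φ₁ cos δ + cos φ₁ sin δ cos θ)
   = arcsin(-0.83541·0.57688 + 0.54963·0.81683·0.83389) = -6.17412°
λ₂ = λ₁ + atan2(sin θ sin δ cos φ₁, cos δ − sin φ₁ sin φ₂) = -29.56976°

29.570°W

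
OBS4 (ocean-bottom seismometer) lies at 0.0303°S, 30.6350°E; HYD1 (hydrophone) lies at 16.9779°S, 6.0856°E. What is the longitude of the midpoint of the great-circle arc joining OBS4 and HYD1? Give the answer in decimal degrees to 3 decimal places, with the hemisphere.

18.638°E

Bx = cos φ₂ cos Δλ = 0.869961,  By = cos φ₂ sin Δλ = -0.397370
φₘ = atan2(sin φ₁ + sin φ₂, √((cos φ₁ + Bx)² + By²)) = -8.69995°
λₘ = λ₁ + atan2(By, cos φ₁ + Bx) = 18.63800°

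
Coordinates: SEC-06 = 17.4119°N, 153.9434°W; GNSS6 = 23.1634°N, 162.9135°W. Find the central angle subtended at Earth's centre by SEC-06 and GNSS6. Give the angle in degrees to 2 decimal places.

10.19°

Δφ = 5.7515°,  Δλ = -8.9701°
a = sin²(Δφ/2) + cos φ₁ cos φ₂ sin²(Δλ/2) = 0.007882
c = 2·arcsin(√a) = 0.177790 rad = 10.1866°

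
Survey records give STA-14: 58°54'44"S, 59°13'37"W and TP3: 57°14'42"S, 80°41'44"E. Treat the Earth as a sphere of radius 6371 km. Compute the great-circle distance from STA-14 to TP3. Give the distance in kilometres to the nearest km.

6624 km

STA-14: φ = -58.91222°, λ = -59.22694°
TP3: φ = -57.24500°, λ = +80.69556°
Δφ = 1.6672°,  Δλ = 139.9225°
a = sin²(Δφ/2) + cos φ₁ cos φ₂ sin²(Δλ/2) = 0.246780
c = 2·arcsin(√a) = 1.039746 rad = 59.5731°
d = R·c = 6371 × 1.039746 = 6624.2 km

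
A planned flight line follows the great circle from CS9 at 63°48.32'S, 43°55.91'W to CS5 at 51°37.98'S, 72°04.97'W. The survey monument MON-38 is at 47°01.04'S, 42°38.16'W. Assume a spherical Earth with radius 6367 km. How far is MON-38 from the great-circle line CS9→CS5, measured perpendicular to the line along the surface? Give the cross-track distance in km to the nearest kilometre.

CS9: φ = -63.80533°, λ = -43.93183°
CS5: φ = -51.63300°, λ = -72.08283°
MON-38: φ = -47.01733°, λ = -42.63600°
δ₁₃ = central angle CS9→MON-38 = 0.293272 rad  (haversine)
θ₁₃ = bearing CS9→MON-38 = 3.057°,  θ₁₂ = bearing CS9→CS5 = 296.337°
dₓₜ = R·arcsin(sin δ₁₃ · sin(θ₁₃ − θ₁₂)) = 6367·arcsin(0.28909·sin(-293.280°)) = 1711.286 km
|dₓₜ| = 1711.286 km

1711 km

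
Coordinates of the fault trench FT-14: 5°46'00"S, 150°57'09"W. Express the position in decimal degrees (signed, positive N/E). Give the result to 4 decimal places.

lat: 5.7667° S → -5.7667°
lon: 150.9525° W → -150.9525°

-5.7667°, -150.9525°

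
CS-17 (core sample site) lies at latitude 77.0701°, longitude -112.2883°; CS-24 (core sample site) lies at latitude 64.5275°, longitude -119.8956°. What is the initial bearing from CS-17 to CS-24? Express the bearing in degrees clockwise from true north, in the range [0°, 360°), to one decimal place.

Δλ = -7.6073°
y = sin Δλ · cos φ₂ = -0.056935
x = cos φ₁ sin φ₂ − sin φ₁ cos φ₂ cos Δλ = -0.213476
θ = atan2(y, x) = -165.0666° → 194.9334° (mod 360°)

194.9°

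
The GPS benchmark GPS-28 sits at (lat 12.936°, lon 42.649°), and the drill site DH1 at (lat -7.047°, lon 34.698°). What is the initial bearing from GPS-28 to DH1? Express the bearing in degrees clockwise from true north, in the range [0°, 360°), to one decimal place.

Δλ = -7.9510°
y = sin Δλ · cos φ₂ = -0.137281
x = cos φ₁ sin φ₂ − sin φ₁ cos φ₂ cos Δλ = -0.339606
θ = atan2(y, x) = -157.9896° → 202.0104° (mod 360°)

202.0°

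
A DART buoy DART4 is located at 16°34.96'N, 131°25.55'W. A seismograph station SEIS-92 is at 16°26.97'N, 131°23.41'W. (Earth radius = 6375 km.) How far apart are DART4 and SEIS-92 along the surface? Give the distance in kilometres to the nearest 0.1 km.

15.3 km

DART4: φ = +16.58267°, λ = -131.42583°
SEIS-92: φ = +16.44950°, λ = -131.39017°
Δφ = -0.1332°,  Δλ = 0.0357°
a = sin²(Δφ/2) + cos φ₁ cos φ₂ sin²(Δλ/2) = 0.000001
c = 2·arcsin(√a) = 0.002400 rad = 0.1375°
d = R·c = 6375 × 0.002400 = 15.3 km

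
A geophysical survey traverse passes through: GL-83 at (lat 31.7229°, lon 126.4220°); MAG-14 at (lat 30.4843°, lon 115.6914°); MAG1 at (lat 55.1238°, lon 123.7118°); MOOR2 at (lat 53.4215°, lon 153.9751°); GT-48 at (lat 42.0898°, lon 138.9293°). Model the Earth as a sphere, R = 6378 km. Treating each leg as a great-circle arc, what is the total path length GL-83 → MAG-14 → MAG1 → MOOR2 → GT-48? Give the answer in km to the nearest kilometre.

GL-83→MAG-14: c = 0.161741 rad, d = 1031.59 km
MAG-14→MAG1: c = 0.441460 rad, d = 2815.63 km
MAG1→MOOR2: c = 0.307410 rad, d = 1960.66 km
MOOR2→GT-48: c = 0.264031 rad, d = 1683.99 km
Total = 1031.59 + 2815.63 + 1960.66 + 1683.99 = 7491.87 km

7492 km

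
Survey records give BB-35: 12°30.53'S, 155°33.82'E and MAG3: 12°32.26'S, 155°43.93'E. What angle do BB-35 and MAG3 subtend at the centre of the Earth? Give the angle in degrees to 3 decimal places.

BB-35: φ = -12.50883°, λ = +155.56367°
MAG3: φ = -12.53767°, λ = +155.73217°
Δφ = -0.0288°,  Δλ = 0.1685°
a = sin²(Δφ/2) + cos φ₁ cos φ₂ sin²(Δλ/2) = 0.000002
c = 2·arcsin(√a) = 0.002915 rad = 0.1670°

0.167°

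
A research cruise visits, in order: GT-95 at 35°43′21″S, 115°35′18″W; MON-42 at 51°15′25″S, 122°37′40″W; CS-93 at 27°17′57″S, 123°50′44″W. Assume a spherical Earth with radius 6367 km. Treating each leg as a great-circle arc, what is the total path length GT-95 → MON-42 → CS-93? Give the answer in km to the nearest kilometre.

4479 km

GT-95: φ = -35.72250°, λ = -115.58833°
MON-42: φ = -51.25694°, λ = -122.62778°
CS-93: φ = -27.29917°, λ = -123.84556°
GT-95→MON-42: c = 0.285078 rad, d = 1815.09 km
MON-42→CS-93: c = 0.418451 rad, d = 2664.28 km
Total = 1815.09 + 2664.28 = 4479.37 km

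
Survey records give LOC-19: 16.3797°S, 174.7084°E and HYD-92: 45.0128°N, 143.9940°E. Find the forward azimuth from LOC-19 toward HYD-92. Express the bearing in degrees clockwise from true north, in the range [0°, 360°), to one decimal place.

337.0°

Δλ = -30.7144°
y = sin Δλ · cos φ₂ = -0.361080
x = cos φ₁ sin φ₂ − sin φ₁ cos φ₂ cos Δλ = 0.849955
θ = atan2(y, x) = -23.0169° → 336.9831° (mod 360°)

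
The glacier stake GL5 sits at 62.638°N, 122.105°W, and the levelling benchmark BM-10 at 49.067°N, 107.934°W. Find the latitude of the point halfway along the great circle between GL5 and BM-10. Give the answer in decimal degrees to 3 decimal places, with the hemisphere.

56.050°N

Bx = cos φ₂ cos Δλ = 0.635239,  By = cos φ₂ sin Δλ = 0.160398
φₘ = atan2(sin φ₁ + sin φ₂, √((cos φ₁ + Bx)² + By²)) = 56.04995°
λₘ = λ₁ + atan2(By, cos φ₁ + Bx) = -113.77033°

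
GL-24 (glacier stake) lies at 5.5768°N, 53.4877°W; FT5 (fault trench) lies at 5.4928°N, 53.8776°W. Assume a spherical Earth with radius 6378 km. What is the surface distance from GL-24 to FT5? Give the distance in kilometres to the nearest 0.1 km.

Δφ = -0.0840°,  Δλ = -0.3899°
a = sin²(Δφ/2) + cos φ₁ cos φ₂ sin²(Δλ/2) = 0.000012
c = 2·arcsin(√a) = 0.006930 rad = 0.3971°
d = R·c = 6378 × 0.006930 = 44.2 km

44.2 km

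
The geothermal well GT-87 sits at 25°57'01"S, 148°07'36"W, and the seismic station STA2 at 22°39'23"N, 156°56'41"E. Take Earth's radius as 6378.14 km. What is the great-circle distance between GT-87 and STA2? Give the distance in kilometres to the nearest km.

8020 km

GT-87: φ = -25.95028°, λ = -148.12667°
STA2: φ = +22.65639°, λ = +156.94472°
Δφ = 48.6067°,  Δλ = -54.9286°
a = sin²(Δφ/2) + cos φ₁ cos φ₂ sin²(Δλ/2) = 0.345885
c = 2·arcsin(√a) = 1.257464 rad = 72.0474°
d = R·c = 6378.14 × 1.257464 = 8020.3 km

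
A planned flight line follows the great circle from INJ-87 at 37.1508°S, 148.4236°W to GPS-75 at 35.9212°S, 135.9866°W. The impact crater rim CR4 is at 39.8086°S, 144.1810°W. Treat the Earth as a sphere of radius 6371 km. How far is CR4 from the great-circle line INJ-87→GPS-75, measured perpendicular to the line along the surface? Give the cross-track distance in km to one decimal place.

δ₁₃ = central angle INJ-87→CR4 = 0.074226 rad  (haversine)
θ₁₃ = bearing INJ-87→CR4 = 129.974°,  θ₁₂ = bearing INJ-87→GPS-75 = 86.724°
dₓₜ = R·arcsin(sin δ₁₃ · sin(θ₁₃ − θ₁₂)) = 6371·arcsin(0.07416·sin(43.250°)) = 323.859 km
|dₓₜ| = 323.859 km

323.9 km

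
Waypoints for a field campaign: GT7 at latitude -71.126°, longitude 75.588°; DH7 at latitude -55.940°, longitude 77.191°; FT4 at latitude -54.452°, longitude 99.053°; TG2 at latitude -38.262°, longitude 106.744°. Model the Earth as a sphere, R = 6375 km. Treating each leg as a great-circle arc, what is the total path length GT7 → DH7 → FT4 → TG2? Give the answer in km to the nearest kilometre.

4977 km

GT7→DH7: c = 0.265316 rad, d = 1691.39 km
DH7→FT4: c = 0.218397 rad, d = 1392.28 km
FT4→TG2: c = 0.296942 rad, d = 1893.00 km
Total = 1691.39 + 1392.28 + 1893.00 = 4976.68 km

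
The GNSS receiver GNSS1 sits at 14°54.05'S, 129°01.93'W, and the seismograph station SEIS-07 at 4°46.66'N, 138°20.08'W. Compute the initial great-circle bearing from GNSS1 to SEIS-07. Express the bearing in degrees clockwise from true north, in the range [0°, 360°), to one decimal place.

334.2°

GNSS1: φ = -14.90083°, λ = -129.03217°
SEIS-07: φ = +4.77767°, λ = -138.33467°
Δλ = -9.3025°
y = sin Δλ · cos φ₂ = -0.161085
x = cos φ₁ sin φ₂ − sin φ₁ cos φ₂ cos Δλ = 0.333372
θ = atan2(y, x) = -25.7898° → 334.2102° (mod 360°)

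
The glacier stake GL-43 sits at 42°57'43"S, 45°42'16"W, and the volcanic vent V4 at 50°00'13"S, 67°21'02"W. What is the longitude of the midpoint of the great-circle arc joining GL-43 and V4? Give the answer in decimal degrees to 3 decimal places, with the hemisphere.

55.818°W

GL-43: φ = -42.96194°, λ = -45.70444°
V4: φ = -50.00361°, λ = -67.35056°
Bx = cos φ₂ cos Δλ = 0.597413,  By = cos φ₂ sin Δλ = -0.237089
φₘ = atan2(sin φ₁ + sin φ₂, √((cos φ₁ + Bx)² + By²)) = -46.99381°
λₘ = λ₁ + atan2(By, cos φ₁ + Bx) = -55.81777°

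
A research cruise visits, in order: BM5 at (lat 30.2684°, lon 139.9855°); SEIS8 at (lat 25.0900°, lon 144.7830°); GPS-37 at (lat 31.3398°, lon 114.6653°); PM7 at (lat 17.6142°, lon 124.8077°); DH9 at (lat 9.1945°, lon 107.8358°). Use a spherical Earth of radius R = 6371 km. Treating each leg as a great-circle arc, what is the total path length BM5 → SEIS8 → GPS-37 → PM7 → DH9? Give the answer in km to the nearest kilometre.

BM5→SEIS8: c = 0.116873 rad, d = 744.60 km
SEIS8→GPS-37: c = 0.474261 rad, d = 3021.52 km
GPS-37→PM7: c = 0.288323 rad, d = 1836.91 km
PM7→DH9: c = 0.323133 rad, d = 2058.68 km
Total = 744.60 + 3021.52 + 1836.91 + 2058.68 = 7661.70 km

7662 km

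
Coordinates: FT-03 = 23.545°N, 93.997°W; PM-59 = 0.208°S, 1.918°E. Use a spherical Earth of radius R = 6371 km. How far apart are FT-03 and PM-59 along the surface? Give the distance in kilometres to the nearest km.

10620 km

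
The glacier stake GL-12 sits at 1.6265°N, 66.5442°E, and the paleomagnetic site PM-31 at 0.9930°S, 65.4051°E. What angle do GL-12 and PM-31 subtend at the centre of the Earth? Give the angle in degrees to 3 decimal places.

Δφ = -2.6195°,  Δλ = -1.1391°
a = sin²(Δφ/2) + cos φ₁ cos φ₂ sin²(Δλ/2) = 0.000621
c = 2·arcsin(√a) = 0.049854 rad = 2.8564°

2.856°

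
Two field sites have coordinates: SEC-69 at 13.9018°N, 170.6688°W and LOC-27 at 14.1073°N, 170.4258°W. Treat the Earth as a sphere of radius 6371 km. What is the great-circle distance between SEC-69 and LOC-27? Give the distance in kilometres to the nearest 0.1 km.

34.8 km

Δφ = 0.2055°,  Δλ = 0.2430°
a = sin²(Δφ/2) + cos φ₁ cos φ₂ sin²(Δλ/2) = 0.000007
c = 2·arcsin(√a) = 0.005459 rad = 0.3128°
d = R·c = 6371 × 0.005459 = 34.8 km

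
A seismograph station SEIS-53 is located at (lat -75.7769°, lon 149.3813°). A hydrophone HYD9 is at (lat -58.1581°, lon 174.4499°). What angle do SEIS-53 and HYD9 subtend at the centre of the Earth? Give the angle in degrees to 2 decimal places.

19.80°

Δφ = 17.6188°,  Δλ = 25.0686°
a = sin²(Δφ/2) + cos φ₁ cos φ₂ sin²(Δλ/2) = 0.029560
c = 2·arcsin(√a) = 0.345575 rad = 19.8000°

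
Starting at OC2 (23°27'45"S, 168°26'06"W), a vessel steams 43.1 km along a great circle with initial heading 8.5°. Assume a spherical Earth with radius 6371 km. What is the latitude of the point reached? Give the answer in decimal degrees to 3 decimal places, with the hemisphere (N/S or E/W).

23.079°S

OC2: φ = -23.46250°, λ = -168.43500°
δ = d/R = 43.1/6371 = 0.006765 rad
φ₂ = arcsin(sin φ₁ cos δ + cos φ₁ sin δ cos θ)
   = arcsin(-0.39815·0.99998 + 0.91732·0.00676·0.98902) = -23.07914°
λ₂ = λ₁ + atan2(sin θ sin δ cos φ₁, cos δ − sin φ₁ sin φ₂) = -168.37272°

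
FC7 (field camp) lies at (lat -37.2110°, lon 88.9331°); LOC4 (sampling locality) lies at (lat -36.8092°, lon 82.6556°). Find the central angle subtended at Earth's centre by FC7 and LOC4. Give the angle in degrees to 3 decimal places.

Δφ = 0.4018°,  Δλ = -6.2775°
a = sin²(Δφ/2) + cos φ₁ cos φ₂ sin²(Δλ/2) = 0.001924
c = 2·arcsin(√a) = 0.087754 rad = 5.0279°

5.028°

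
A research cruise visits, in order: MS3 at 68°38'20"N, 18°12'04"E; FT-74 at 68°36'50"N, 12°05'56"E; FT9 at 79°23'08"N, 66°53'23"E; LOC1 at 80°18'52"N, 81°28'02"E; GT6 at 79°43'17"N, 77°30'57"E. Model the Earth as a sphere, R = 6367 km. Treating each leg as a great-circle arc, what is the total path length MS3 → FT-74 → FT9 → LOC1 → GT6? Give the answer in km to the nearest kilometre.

MS3: φ = +68.63889°, λ = +18.20111°
FT-74: φ = +68.61389°, λ = +12.09889°
FT9: φ = +79.38556°, λ = +66.88972°
LOC1: φ = +80.31444°, λ = +81.46722°
GT6: φ = +79.72139°, λ = +77.51583°
MS3→FT-74: c = 0.038802 rad, d = 247.05 km
FT-74→FT9: c = 0.304696 rad, d = 1940.00 km
FT9→LOC1: c = 0.047524 rad, d = 302.58 km
LOC1→GT6: c = 0.015807 rad, d = 100.64 km
Total = 247.05 + 1940.00 + 302.58 + 100.64 = 2590.28 km

2590 km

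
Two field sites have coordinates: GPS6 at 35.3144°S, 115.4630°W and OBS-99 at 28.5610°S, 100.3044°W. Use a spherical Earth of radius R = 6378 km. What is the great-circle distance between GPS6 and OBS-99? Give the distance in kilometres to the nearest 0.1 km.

1614.7 km

Δφ = 6.7534°,  Δλ = 15.1586°
a = sin²(Δφ/2) + cos φ₁ cos φ₂ sin²(Δλ/2) = 0.015938
c = 2·arcsin(√a) = 0.253165 rad = 14.5053°
d = R·c = 6378 × 0.253165 = 1614.7 km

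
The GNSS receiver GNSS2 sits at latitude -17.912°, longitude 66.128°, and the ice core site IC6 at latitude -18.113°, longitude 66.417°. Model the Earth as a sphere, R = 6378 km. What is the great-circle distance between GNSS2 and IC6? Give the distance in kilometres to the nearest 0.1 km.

37.9 km

Δφ = -0.2010°,  Δλ = 0.2890°
a = sin²(Δφ/2) + cos φ₁ cos φ₂ sin²(Δλ/2) = 0.000009
c = 2·arcsin(√a) = 0.005943 rad = 0.3405°
d = R·c = 6378 × 0.005943 = 37.9 km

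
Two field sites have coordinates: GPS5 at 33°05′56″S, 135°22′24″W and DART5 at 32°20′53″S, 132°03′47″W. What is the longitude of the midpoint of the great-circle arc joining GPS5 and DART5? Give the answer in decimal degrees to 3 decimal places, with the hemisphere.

GPS5: φ = -33.09889°, λ = -135.37333°
DART5: φ = -32.34806°, λ = -132.06306°
Bx = cos φ₂ cos Δλ = 0.843404,  By = cos φ₂ sin Δλ = 0.048782
φₘ = atan2(sin φ₁ + sin φ₂, √((cos φ₁ + Bx)² + By²)) = -32.73435°
λₘ = λ₁ + atan2(By, cos φ₁ + Bx) = -133.71122°

133.711°W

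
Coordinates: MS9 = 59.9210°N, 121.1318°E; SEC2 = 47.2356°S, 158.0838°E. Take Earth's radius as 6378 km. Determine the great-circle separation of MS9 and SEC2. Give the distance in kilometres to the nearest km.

12390 km

Δφ = -107.1566°,  Δλ = 36.9520°
a = sin²(Δφ/2) + cos φ₁ cos φ₂ sin²(Δλ/2) = 0.681669
c = 2·arcsin(√a) = 1.942644 rad = 111.3053°
d = R·c = 6378 × 1.942644 = 12390.2 km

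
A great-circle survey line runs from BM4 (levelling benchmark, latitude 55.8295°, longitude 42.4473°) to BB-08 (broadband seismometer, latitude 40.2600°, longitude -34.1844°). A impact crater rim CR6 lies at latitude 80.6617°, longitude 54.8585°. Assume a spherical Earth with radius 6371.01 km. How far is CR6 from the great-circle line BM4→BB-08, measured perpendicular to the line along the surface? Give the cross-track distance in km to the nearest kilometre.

δ₁₃ = central angle BM4→CR6 = 0.438448 rad  (haversine)
θ₁₃ = bearing BM4→CR6 = 4.712°,  θ₁₂ = bearing BM4→BB-08 = 286.292°
dₓₜ = R·arcsin(sin δ₁₃ · sin(θ₁₃ − θ₁₂)) = 6371.01·arcsin(0.42453·sin(-281.580°)) = 2732.684 km
|dₓₜ| = 2732.684 km

2733 km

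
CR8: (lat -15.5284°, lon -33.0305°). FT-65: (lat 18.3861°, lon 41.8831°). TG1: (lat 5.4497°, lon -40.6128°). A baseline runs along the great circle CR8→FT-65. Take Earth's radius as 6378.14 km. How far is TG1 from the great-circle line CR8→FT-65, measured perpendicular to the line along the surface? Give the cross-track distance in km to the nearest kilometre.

2479 km

δ₁₃ = central angle CR8→TG1 = 0.388889 rad  (haversine)
θ₁₃ = bearing CR8→TG1 = 339.731°,  θ₁₂ = bearing CR8→FT-65 = 68.009°
dₓₜ = R·arcsin(sin δ₁₃ · sin(θ₁₃ − θ₁₂)) = 6378.14·arcsin(0.37916·sin(271.722°)) = -2479.207 km
|dₓₜ| = 2479.207 km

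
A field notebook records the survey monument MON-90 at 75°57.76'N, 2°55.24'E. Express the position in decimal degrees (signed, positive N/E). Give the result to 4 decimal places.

+75.9627°, +2.9207°

lat: 75.9627° N → +75.9627°
lon: 2.9207° E → +2.9207°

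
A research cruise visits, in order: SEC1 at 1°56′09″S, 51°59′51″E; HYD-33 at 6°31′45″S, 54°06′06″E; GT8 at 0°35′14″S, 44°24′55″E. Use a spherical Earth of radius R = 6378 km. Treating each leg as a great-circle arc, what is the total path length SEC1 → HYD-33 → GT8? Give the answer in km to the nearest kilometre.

1825 km

SEC1: φ = -1.93583°, λ = +51.99750°
HYD-33: φ = -6.52917°, λ = +54.10167°
GT8: φ = -0.58722°, λ = +44.41528°
SEC1→HYD-33: c = 0.088134 rad, d = 562.12 km
HYD-33→GT8: c = 0.197990 rad, d = 1262.78 km
Total = 562.12 + 1262.78 = 1824.90 km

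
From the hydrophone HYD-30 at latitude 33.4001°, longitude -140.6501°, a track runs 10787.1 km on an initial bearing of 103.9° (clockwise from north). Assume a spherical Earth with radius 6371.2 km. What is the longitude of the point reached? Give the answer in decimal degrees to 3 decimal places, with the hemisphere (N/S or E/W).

δ = d/R = 10787.1/6371.2 = 1.693103 rad
φ₂ = arcsin(sin φ₁ cos δ + cos φ₁ sin δ cos θ)
   = arcsin(0.55048·-0.12200 + 0.83485·0.99253·-0.24023) = -15.43919°
λ₂ = λ₁ + atan2(sin θ sin δ cos φ₁, cos δ − sin φ₁ sin φ₂) = -52.39794°

52.398°W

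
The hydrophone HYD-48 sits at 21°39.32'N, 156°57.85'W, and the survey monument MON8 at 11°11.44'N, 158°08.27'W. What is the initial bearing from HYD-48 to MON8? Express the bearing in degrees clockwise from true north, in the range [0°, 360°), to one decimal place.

186.3°

HYD-48: φ = +21.65533°, λ = -156.96417°
MON8: φ = +11.19067°, λ = -158.13783°
Δλ = -1.1737°
y = sin Δλ · cos φ₂ = -0.020093
x = cos φ₁ sin φ₂ − sin φ₁ cos φ₂ cos Δλ = -0.181553
θ = atan2(y, x) = -173.6845° → 186.3155° (mod 360°)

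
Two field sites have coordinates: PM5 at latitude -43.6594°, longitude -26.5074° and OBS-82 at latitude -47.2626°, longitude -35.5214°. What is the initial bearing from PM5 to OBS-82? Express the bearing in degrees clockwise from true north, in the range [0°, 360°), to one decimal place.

Δλ = -9.0140°
y = sin Δλ · cos φ₂ = -0.106326
x = cos φ₁ sin φ₂ − sin φ₁ cos φ₂ cos Δλ = -0.068632
θ = atan2(y, x) = -122.8417° → 237.1583° (mod 360°)

237.2°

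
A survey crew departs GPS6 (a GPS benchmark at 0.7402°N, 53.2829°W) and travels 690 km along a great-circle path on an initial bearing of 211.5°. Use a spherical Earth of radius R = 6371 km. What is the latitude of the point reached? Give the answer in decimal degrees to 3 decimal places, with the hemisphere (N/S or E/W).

δ = d/R = 690/6371 = 0.108303 rad
φ₂ = arcsin(sin φ₁ cos δ + cos φ₁ sin δ cos θ)
   = arcsin(0.01292·0.99414 + 0.99992·0.10809·-0.85264) = -4.54906°
λ₂ = λ₁ + atan2(sin θ sin δ cos φ₁, cos δ − sin φ₁ sin φ₂) = -56.53080°

4.549°S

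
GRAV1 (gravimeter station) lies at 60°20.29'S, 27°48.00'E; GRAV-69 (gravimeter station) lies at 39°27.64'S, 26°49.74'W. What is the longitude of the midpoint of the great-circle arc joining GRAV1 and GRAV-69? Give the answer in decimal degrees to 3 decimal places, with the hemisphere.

GRAV1: φ = -60.33817°, λ = +27.80000°
GRAV-69: φ = -39.46067°, λ = -26.82900°
Bx = cos φ₂ cos Δλ = 0.446922,  By = cos φ₂ sin Δλ = -0.629555
φₘ = atan2(sin φ₁ + sin φ₂, √((cos φ₁ + Bx)² + By²)) = -53.02157°
λₘ = λ₁ + atan2(By, cos φ₁ + Bx) = -5.96106°

5.961°W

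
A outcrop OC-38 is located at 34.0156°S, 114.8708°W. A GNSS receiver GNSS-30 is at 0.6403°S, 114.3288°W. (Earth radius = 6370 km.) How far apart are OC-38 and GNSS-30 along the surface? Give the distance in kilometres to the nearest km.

Δφ = 33.3753°,  Δλ = 0.5420°
a = sin²(Δφ/2) + cos φ₁ cos φ₂ sin²(Δλ/2) = 0.082476
c = 2·arcsin(√a) = 0.582576 rad = 33.3792°
d = R·c = 6370 × 0.582576 = 3711.0 km

3711 km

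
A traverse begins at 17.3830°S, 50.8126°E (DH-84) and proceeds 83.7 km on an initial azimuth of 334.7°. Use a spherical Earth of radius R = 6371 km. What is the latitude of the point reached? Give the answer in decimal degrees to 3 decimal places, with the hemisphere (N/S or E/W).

16.702°S

δ = d/R = 83.7/6371 = 0.013138 rad
φ₂ = arcsin(sin φ₁ cos δ + cos φ₁ sin δ cos θ)
   = arcsin(-0.29876·0.99991 + 0.95433·0.01314·0.90408) = -16.70219°
λ₂ = λ₁ + atan2(sin θ sin δ cos φ₁, cos δ − sin φ₁ sin φ₂) = 50.47675°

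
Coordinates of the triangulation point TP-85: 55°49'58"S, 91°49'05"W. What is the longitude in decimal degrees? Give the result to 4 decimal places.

91.8181°W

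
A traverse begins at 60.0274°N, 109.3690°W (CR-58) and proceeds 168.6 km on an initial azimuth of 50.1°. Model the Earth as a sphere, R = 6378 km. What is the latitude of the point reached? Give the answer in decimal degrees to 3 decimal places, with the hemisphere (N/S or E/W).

δ = d/R = 168.6/6378 = 0.026435 rad
φ₂ = arcsin(sin φ₁ cos δ + cos φ₁ sin δ cos θ)
   = arcsin(0.86626·0.99965 + 0.49959·0.02643·0.64145) = 60.97782°
λ₂ = λ₁ + atan2(sin θ sin δ cos φ₁, cos δ − sin φ₁ sin φ₂) = -106.97356°

60.978°N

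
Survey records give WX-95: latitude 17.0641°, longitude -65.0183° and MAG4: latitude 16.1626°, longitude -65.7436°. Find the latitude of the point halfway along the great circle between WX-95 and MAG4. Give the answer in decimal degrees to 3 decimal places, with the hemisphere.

16.614°N

Bx = cos φ₂ cos Δλ = 0.960399,  By = cos φ₂ sin Δλ = -0.012158
φₘ = atan2(sin φ₁ + sin φ₂, √((cos φ₁ + Bx)² + By²)) = 16.61366°
λₘ = λ₁ + atan2(By, cos φ₁ + Bx) = -65.38180°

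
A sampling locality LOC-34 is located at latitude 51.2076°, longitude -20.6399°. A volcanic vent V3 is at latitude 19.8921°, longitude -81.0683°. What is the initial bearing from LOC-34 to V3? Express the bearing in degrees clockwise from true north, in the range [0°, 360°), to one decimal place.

259.7°

Δλ = -60.4284°
y = sin Δλ · cos φ₂ = -0.817847
x = cos φ₁ sin φ₂ − sin φ₁ cos φ₂ cos Δλ = -0.148536
θ = atan2(y, x) = -100.2937° → 259.7063° (mod 360°)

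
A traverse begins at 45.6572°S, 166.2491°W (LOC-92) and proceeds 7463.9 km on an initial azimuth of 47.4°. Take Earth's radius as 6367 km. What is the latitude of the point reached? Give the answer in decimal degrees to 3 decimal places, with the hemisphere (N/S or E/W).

δ = d/R = 7463.9/6367 = 1.172279 rad
φ₂ = arcsin(sin φ₁ cos δ + cos φ₁ sin δ cos θ)
   = arcsin(-0.71517·0.38805 + 0.69895·0.92164·0.67688) = 9.12013°
λ₂ = λ₁ + atan2(sin θ sin δ cos φ₁, cos δ − sin φ₁ sin φ₂) = -122.84805°

9.120°N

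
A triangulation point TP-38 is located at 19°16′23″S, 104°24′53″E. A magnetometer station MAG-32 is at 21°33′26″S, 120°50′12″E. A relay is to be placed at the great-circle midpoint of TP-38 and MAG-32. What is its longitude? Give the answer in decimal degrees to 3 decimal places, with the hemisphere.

112.564°E

TP-38: φ = -19.27306°, λ = +104.41472°
MAG-32: φ = -21.55722°, λ = +120.83667°
Bx = cos φ₂ cos Δλ = 0.892110,  By = cos φ₂ sin Δλ = 0.262934
φₘ = atan2(sin φ₁ + sin φ₂, √((cos φ₁ + Bx)² + By²)) = -20.60888°
λₘ = λ₁ + atan2(By, cos φ₁ + Bx) = 112.56435°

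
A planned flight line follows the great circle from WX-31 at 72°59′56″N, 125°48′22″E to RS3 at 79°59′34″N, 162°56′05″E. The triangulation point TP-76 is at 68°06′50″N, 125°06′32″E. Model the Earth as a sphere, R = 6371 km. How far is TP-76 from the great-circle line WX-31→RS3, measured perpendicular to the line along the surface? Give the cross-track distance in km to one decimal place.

WX-31: φ = +72.99889°, λ = +125.80611°
RS3: φ = +79.99278°, λ = +162.93472°
TP-76: φ = +68.11389°, λ = +125.10889°
δ₁₃ = central angle WX-31→TP-76 = 0.085354 rad  (haversine)
θ₁₃ = bearing WX-31→TP-76 = 183.050°,  θ₁₂ = bearing WX-31→RS3 = 34.009°
dₓₜ = R·arcsin(sin δ₁₃ · sin(θ₁₃ − θ₁₂)) = 6371·arcsin(0.08525·sin(149.041°)) = 279.493 km
|dₓₜ| = 279.493 km

279.5 km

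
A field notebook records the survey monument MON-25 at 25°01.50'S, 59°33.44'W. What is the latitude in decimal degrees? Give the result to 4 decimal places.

25.0250°S

25° + 1.50′/60 = 25 + 0.02500 = 25.0250°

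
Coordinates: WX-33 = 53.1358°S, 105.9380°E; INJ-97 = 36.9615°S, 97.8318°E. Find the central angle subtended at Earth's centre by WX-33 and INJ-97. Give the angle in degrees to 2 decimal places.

17.13°

Δφ = 16.1743°,  Δλ = -8.1062°
a = sin²(Δφ/2) + cos φ₁ cos φ₂ sin²(Δλ/2) = 0.022185
c = 2·arcsin(√a) = 0.299008 rad = 17.1319°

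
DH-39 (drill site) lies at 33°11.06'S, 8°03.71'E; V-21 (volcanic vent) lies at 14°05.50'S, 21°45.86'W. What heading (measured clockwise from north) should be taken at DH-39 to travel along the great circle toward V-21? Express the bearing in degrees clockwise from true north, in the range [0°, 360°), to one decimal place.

298.0°

DH-39: φ = -33.18433°, λ = +8.06183°
V-21: φ = -14.09167°, λ = -21.76433°
Δλ = -29.8262°
y = sin Δλ · cos φ₂ = -0.482403
x = cos φ₁ sin φ₂ − sin φ₁ cos φ₂ cos Δλ = 0.256778
θ = atan2(y, x) = -61.9741° → 298.0259° (mod 360°)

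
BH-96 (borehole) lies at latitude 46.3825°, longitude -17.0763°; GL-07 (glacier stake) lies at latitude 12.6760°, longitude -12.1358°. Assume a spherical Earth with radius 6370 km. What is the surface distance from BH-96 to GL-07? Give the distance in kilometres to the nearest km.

3776 km

Δφ = -33.7065°,  Δλ = 4.9405°
a = sin²(Δφ/2) + cos φ₁ cos φ₂ sin²(Δλ/2) = 0.085305
c = 2·arcsin(√a) = 0.592780 rad = 33.9638°
d = R·c = 6370 × 0.592780 = 3776.0 km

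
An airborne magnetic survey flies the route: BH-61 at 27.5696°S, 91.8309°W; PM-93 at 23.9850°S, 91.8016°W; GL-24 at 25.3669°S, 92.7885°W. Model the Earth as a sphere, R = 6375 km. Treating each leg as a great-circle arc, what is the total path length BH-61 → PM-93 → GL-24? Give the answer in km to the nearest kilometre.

582 km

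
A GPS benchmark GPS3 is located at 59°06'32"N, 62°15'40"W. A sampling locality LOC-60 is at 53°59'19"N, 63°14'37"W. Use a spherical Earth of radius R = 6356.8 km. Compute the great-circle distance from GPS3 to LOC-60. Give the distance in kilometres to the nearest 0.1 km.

571.2 km

GPS3: φ = +59.10889°, λ = -62.26111°
LOC-60: φ = +53.98861°, λ = -63.24361°
Δφ = -5.1203°,  Δλ = -0.9825°
a = sin²(Δφ/2) + cos φ₁ cos φ₂ sin²(Δλ/2) = 0.002017
c = 2·arcsin(√a) = 0.089862 rad = 5.1487°
d = R·c = 6356.8 × 0.089862 = 571.2 km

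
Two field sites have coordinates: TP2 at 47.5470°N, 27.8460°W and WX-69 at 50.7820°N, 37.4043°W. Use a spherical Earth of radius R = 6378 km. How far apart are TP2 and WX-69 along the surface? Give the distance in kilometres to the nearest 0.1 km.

782.6 km

Δφ = 3.2350°,  Δλ = -9.5583°
a = sin²(Δφ/2) + cos φ₁ cos φ₂ sin²(Δλ/2) = 0.003759
c = 2·arcsin(√a) = 0.122701 rad = 7.0303°
d = R·c = 6378 × 0.122701 = 782.6 km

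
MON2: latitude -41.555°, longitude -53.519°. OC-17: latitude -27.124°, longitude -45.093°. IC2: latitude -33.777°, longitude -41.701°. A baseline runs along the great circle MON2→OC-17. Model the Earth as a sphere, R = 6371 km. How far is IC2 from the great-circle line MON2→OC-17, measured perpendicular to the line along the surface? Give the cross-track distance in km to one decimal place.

583.6 km

δ₁₃ = central angle MON2→IC2 = 0.211985 rad  (haversine)
θ₁₃ = bearing MON2→IC2 = 54.008°,  θ₁₂ = bearing MON2→OC-17 = 28.238°
dₓₜ = R·arcsin(sin δ₁₃ · sin(θ₁₃ − θ₁₂)) = 6371·arcsin(0.21040·sin(25.770°)) = 583.592 km
|dₓₜ| = 583.592 km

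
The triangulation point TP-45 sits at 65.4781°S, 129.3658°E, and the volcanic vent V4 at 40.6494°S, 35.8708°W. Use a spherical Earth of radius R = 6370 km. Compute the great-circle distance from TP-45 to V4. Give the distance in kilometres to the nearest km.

8144 km

Δφ = 24.8287°,  Δλ = -165.2366°
a = sin²(Δφ/2) + cos φ₁ cos φ₂ sin²(Δλ/2) = 0.355914
c = 2·arcsin(√a) = 1.278479 rad = 73.2515°
d = R·c = 6370 × 1.278479 = 8143.9 km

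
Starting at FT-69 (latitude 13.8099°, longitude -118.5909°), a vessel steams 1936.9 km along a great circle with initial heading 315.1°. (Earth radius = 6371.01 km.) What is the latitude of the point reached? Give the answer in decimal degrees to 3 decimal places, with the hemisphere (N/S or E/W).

25.701°N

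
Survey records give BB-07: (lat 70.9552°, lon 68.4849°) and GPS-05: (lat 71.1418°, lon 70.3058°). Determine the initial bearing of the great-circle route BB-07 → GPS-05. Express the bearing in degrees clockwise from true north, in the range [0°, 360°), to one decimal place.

71.6°

Δλ = 1.8209°
y = sin Δλ · cos φ₂ = 0.010271
x = cos φ₁ sin φ₂ − sin φ₁ cos φ₂ cos Δλ = 0.003411
θ = atan2(y, x) = 71.6278° → 71.6278° (mod 360°)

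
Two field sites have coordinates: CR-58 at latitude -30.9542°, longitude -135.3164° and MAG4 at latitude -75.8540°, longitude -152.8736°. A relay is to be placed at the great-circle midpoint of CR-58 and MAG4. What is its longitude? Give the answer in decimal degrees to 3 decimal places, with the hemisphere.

Bx = cos φ₂ cos Δλ = 0.233009,  By = cos φ₂ sin Δλ = -0.073723
φₘ = atan2(sin φ₁ + sin φ₂, √((cos φ₁ + Bx)² + By²)) = -53.62612°
λₘ = λ₁ + atan2(By, cos φ₁ + Bx) = -139.18369°

139.184°W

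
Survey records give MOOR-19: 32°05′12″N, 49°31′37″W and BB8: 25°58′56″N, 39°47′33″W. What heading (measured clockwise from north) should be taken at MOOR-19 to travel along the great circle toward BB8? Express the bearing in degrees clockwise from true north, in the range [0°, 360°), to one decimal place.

123.2°

MOOR-19: φ = +32.08667°, λ = -49.52694°
BB8: φ = +25.98222°, λ = -39.79250°
Δλ = 9.7344°
y = sin Δλ · cos φ₂ = 0.151993
x = cos φ₁ sin φ₂ − sin φ₁ cos φ₂ cos Δλ = -0.099466
θ = atan2(y, x) = 123.2012° → 123.2012° (mod 360°)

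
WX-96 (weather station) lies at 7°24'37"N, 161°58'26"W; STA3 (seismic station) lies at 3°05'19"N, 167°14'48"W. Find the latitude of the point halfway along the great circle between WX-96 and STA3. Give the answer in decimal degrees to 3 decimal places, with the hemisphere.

WX-96: φ = +7.41028°, λ = -161.97389°
STA3: φ = +3.08861°, λ = -167.24667°
Bx = cos φ₂ cos Δλ = 0.994322,  By = cos φ₂ sin Δλ = -0.091764
φₘ = atan2(sin φ₁ + sin φ₂, √((cos φ₁ + Bx)² + By²)) = 5.25498°
λₘ = λ₁ + atan2(By, cos φ₁ + Bx) = -164.61942°

5.255°N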